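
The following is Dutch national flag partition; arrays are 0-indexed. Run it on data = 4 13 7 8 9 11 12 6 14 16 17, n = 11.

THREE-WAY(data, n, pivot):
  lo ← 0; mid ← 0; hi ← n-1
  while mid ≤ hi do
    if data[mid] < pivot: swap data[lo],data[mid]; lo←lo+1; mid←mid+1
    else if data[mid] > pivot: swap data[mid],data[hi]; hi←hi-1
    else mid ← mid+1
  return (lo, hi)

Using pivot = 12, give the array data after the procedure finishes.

4 6 7 8 9 11 12 14 16 17 13

lo=0 mid=0 hi=10
4<12: swap(0,0), lo=1 mid=1 ⇒ 4 13 7 8 9 11 12 6 14 16 17
13>12: swap(1,10), hi=9 ⇒ 4 17 7 8 9 11 12 6 14 16 13
17>12: swap(1,9), hi=8 ⇒ 4 16 7 8 9 11 12 6 14 17 13
16>12: swap(1,8), hi=7 ⇒ 4 14 7 8 9 11 12 6 16 17 13
14>12: swap(1,7), hi=6 ⇒ 4 6 7 8 9 11 12 14 16 17 13
6<12: swap(1,1), lo=2 mid=2 ⇒ 4 6 7 8 9 11 12 14 16 17 13
7<12: swap(2,2), lo=3 mid=3 ⇒ 4 6 7 8 9 11 12 14 16 17 13
8<12: swap(3,3), lo=4 mid=4 ⇒ 4 6 7 8 9 11 12 14 16 17 13
9<12: swap(4,4), lo=5 mid=5 ⇒ 4 6 7 8 9 11 12 14 16 17 13
11<12: swap(5,5), lo=6 mid=6 ⇒ 4 6 7 8 9 11 12 14 16 17 13
12=12: mid=7
done. lo=6 hi=6; data=4 6 7 8 9 11 12 14 16 17 13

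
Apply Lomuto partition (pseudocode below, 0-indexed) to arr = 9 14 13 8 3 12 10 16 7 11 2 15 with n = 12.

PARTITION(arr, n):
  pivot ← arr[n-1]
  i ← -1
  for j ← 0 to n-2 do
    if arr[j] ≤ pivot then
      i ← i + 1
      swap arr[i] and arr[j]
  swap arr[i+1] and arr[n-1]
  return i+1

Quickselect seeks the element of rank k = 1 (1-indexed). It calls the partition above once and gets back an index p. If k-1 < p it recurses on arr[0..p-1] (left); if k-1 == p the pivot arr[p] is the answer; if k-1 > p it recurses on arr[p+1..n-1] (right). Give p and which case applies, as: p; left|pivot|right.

pivot = arr[11] = 15; i = -1
j=0: arr[0]=9 ≤ 15 → i=0, swap arr[0],arr[0] (no change) → 9 14 13 8 3 12 10 16 7 11 2 15
j=1: arr[1]=14 ≤ 15 → i=1, swap arr[1],arr[1] (no change) → 9 14 13 8 3 12 10 16 7 11 2 15
j=2: arr[2]=13 ≤ 15 → i=2, swap arr[2],arr[2] (no change) → 9 14 13 8 3 12 10 16 7 11 2 15
j=3: arr[3]=8 ≤ 15 → i=3, swap arr[3],arr[3] (no change) → 9 14 13 8 3 12 10 16 7 11 2 15
j=4: arr[4]=3 ≤ 15 → i=4, swap arr[4],arr[4] (no change) → 9 14 13 8 3 12 10 16 7 11 2 15
j=5: arr[5]=12 ≤ 15 → i=5, swap arr[5],arr[5] (no change) → 9 14 13 8 3 12 10 16 7 11 2 15
j=6: arr[6]=10 ≤ 15 → i=6, swap arr[6],arr[6] (no change) → 9 14 13 8 3 12 10 16 7 11 2 15
j=7: arr[7]=16 > 15 → no swap
j=8: arr[8]=7 ≤ 15 → i=7, swap arr[7],arr[8] → 9 14 13 8 3 12 10 7 16 11 2 15
j=9: arr[9]=11 ≤ 15 → i=8, swap arr[8],arr[9] → 9 14 13 8 3 12 10 7 11 16 2 15
j=10: arr[10]=2 ≤ 15 → i=9, swap arr[9],arr[10] → 9 14 13 8 3 12 10 7 11 2 16 15
final swap arr[10],arr[11] → 9 14 13 8 3 12 10 7 11 2 15 16; return 10
p = 10; k-1 = 0 < 10 ⇒ left

10; left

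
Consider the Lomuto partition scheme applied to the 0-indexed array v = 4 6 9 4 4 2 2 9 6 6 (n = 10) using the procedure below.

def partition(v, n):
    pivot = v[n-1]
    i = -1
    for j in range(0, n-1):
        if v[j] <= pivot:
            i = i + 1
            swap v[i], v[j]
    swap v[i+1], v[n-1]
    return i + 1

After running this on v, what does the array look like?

4 6 4 4 2 2 6 6 9 9

pivot=6, i=-1
j=0: 4≤6, i=0, swap(0,0) ⇒ 4 6 9 4 4 2 2 9 6 6
j=1: 6≤6, i=1, swap(1,1) ⇒ 4 6 9 4 4 2 2 9 6 6
j=2: 9>6, skip
j=3: 4≤6, i=2, swap(2,3) ⇒ 4 6 4 9 4 2 2 9 6 6
j=4: 4≤6, i=3, swap(3,4) ⇒ 4 6 4 4 9 2 2 9 6 6
j=5: 2≤6, i=4, swap(4,5) ⇒ 4 6 4 4 2 9 2 9 6 6
j=6: 2≤6, i=5, swap(5,6) ⇒ 4 6 4 4 2 2 9 9 6 6
j=7: 9>6, skip
j=8: 6≤6, i=6, swap(6,8) ⇒ 4 6 4 4 2 2 6 9 9 6
swap(7,9) ⇒ 4 6 4 4 2 2 6 6 9 9; return 7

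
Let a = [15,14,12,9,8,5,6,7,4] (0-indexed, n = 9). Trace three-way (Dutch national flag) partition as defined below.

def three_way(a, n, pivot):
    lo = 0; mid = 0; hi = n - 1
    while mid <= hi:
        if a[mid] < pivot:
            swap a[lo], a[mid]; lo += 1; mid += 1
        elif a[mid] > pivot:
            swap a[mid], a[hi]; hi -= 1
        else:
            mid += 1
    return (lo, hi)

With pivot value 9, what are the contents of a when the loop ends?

[4,7,6,8,5,9,12,14,15]

pivot = 9; lo=0, mid=0, hi=8
a[mid]=15>9: swap a[0],a[8]; hi=7 → [4,14,12,9,8,5,6,7,15]
a[mid]=4<9: swap a[0],a[0]; lo=1,mid=1 → [4,14,12,9,8,5,6,7,15]
a[mid]=14>9: swap a[1],a[7]; hi=6 → [4,7,12,9,8,5,6,14,15]
a[mid]=7<9: swap a[1],a[1]; lo=2,mid=2 → [4,7,12,9,8,5,6,14,15]
a[mid]=12>9: swap a[2],a[6]; hi=5 → [4,7,6,9,8,5,12,14,15]
a[mid]=6<9: swap a[2],a[2]; lo=3,mid=3 → [4,7,6,9,8,5,12,14,15]
a[mid]=9=9: mid=4
a[mid]=8<9: swap a[3],a[4]; lo=4,mid=5 → [4,7,6,8,9,5,12,14,15]
a[mid]=5<9: swap a[4],a[5]; lo=5,mid=6 → [4,7,6,8,5,9,12,14,15]
end: lo=5, hi=5; a = [4,7,6,8,5,9,12,14,15]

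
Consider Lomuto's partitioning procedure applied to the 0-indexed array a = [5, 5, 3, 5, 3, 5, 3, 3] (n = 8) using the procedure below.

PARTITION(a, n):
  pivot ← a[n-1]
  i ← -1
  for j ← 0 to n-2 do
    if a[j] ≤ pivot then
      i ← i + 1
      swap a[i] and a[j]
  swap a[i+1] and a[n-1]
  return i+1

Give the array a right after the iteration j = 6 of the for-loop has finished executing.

[3, 3, 3, 5, 5, 5, 5, 3]

pivot = a[7] = 3; i = -1
j=0: a[0]=5 > 3 → no swap
j=1: a[1]=5 > 3 → no swap
j=2: a[2]=3 ≤ 3 → i=0, swap a[0],a[2] → [3, 5, 5, 5, 3, 5, 3, 3]
j=3: a[3]=5 > 3 → no swap
j=4: a[4]=3 ≤ 3 → i=1, swap a[1],a[4] → [3, 3, 5, 5, 5, 5, 3, 3]
j=5: a[5]=5 > 3 → no swap
j=6: a[6]=3 ≤ 3 → i=2, swap a[2],a[6] → [3, 3, 3, 5, 5, 5, 5, 3]
(after j=6) a = [3, 3, 3, 5, 5, 5, 5, 3]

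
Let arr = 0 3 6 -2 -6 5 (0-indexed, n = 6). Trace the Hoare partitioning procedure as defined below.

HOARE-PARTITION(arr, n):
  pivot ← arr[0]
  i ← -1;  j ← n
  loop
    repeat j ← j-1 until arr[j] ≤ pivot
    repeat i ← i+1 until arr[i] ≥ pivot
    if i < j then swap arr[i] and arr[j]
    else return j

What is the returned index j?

1

pivot = arr[0] = 0; i = -1, j = 6
j→4 (arr[4]=-6≤0), i→0 (arr[0]=0≥0); i<j, swap → -6 3 6 -2 0 5
j→3 (arr[3]=-2≤0), i→1 (arr[1]=3≥0); i<j, swap → -6 -2 6 3 0 5
j→1, i→2; i≥j, return j=1. arr = -6 -2 6 3 0 5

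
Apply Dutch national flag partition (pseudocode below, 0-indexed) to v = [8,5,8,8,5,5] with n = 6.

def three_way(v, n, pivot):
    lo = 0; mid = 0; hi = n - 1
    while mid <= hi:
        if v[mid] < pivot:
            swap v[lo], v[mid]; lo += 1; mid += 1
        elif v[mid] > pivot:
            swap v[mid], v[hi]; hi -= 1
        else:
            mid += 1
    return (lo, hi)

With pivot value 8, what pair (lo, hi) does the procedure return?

(3, 5)

pivot = 8; lo=0, mid=0, hi=5
v[mid]=8=8: mid=1
v[mid]=5<8: swap v[0],v[1]; lo=1,mid=2 → [5,8,8,8,5,5]
v[mid]=8=8: mid=3
v[mid]=8=8: mid=4
v[mid]=5<8: swap v[1],v[4]; lo=2,mid=5 → [5,5,8,8,8,5]
v[mid]=5<8: swap v[2],v[5]; lo=3,mid=6 → [5,5,5,8,8,8]
end: lo=3, hi=5; v = [5,5,5,8,8,8]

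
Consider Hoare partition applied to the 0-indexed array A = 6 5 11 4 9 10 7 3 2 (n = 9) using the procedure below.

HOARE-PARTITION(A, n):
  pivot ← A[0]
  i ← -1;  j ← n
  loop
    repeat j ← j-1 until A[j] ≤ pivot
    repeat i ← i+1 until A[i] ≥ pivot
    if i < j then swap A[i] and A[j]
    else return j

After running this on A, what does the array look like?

pivot=6
j stops at 8 (2), i stops at 0 (6); swap ⇒ 2 5 11 4 9 10 7 3 6
j stops at 7 (3), i stops at 2 (11); swap ⇒ 2 5 3 4 9 10 7 11 6
j stops at 3, i stops at 4; i≥j ⇒ return 3. A=2 5 3 4 9 10 7 11 6

2 5 3 4 9 10 7 11 6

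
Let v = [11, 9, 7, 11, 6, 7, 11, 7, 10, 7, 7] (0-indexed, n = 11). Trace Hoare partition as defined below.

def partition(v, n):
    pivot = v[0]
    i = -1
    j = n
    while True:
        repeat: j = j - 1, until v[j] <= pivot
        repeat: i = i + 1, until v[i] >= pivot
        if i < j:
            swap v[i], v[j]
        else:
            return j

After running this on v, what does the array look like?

[7, 9, 7, 7, 6, 7, 10, 7, 11, 11, 11]

pivot = v[0] = 11; i = -1, j = 11
j→10 (v[10]=7≤11), i→0 (v[0]=11≥11); i<j, swap → [7, 9, 7, 11, 6, 7, 11, 7, 10, 7, 11]
j→9 (v[9]=7≤11), i→3 (v[3]=11≥11); i<j, swap → [7, 9, 7, 7, 6, 7, 11, 7, 10, 11, 11]
j→8 (v[8]=10≤11), i→6 (v[6]=11≥11); i<j, swap → [7, 9, 7, 7, 6, 7, 10, 7, 11, 11, 11]
j→7, i→8; i≥j, return j=7. v = [7, 9, 7, 7, 6, 7, 10, 7, 11, 11, 11]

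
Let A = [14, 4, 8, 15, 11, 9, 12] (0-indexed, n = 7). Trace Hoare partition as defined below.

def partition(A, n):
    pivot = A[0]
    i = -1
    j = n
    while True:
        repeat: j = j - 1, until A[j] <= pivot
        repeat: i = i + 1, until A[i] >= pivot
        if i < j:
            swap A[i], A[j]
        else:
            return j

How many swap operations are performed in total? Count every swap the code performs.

2

pivot=14
j stops at 6 (12), i stops at 0 (14); swap ⇒ [12, 4, 8, 15, 11, 9, 14]
j stops at 5 (9), i stops at 3 (15); swap ⇒ [12, 4, 8, 9, 11, 15, 14]
j stops at 4, i stops at 5; i≥j ⇒ return 4. A=[12, 4, 8, 9, 11, 15, 14]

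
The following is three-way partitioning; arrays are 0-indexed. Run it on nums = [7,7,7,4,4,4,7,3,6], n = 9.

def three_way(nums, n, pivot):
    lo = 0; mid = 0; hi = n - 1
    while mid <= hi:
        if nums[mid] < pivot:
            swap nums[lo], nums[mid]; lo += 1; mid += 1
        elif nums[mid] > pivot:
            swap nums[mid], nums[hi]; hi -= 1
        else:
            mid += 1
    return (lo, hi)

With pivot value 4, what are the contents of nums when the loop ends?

pivot = 4; lo=0, mid=0, hi=8
nums[mid]=7>4: swap nums[0],nums[8]; hi=7 → [6,7,7,4,4,4,7,3,7]
nums[mid]=6>4: swap nums[0],nums[7]; hi=6 → [3,7,7,4,4,4,7,6,7]
nums[mid]=3<4: swap nums[0],nums[0]; lo=1,mid=1 → [3,7,7,4,4,4,7,6,7]
nums[mid]=7>4: swap nums[1],nums[6]; hi=5 → [3,7,7,4,4,4,7,6,7]
nums[mid]=7>4: swap nums[1],nums[5]; hi=4 → [3,4,7,4,4,7,7,6,7]
nums[mid]=4=4: mid=2
nums[mid]=7>4: swap nums[2],nums[4]; hi=3 → [3,4,4,4,7,7,7,6,7]
nums[mid]=4=4: mid=3
nums[mid]=4=4: mid=4
end: lo=1, hi=3; nums = [3,4,4,4,7,7,7,6,7]

[3,4,4,4,7,7,7,6,7]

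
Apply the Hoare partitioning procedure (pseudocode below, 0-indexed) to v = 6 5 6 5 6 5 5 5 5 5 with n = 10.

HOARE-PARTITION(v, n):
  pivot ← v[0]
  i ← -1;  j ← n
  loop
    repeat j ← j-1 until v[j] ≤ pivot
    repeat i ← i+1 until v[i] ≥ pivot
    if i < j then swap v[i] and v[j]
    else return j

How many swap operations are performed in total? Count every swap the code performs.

3

pivot = v[0] = 6; i = -1, j = 10
j→9 (v[9]=5≤6), i→0 (v[0]=6≥6); i<j, swap → 5 5 6 5 6 5 5 5 5 6
j→8 (v[8]=5≤6), i→2 (v[2]=6≥6); i<j, swap → 5 5 5 5 6 5 5 5 6 6
j→7 (v[7]=5≤6), i→4 (v[4]=6≥6); i<j, swap → 5 5 5 5 5 5 5 6 6 6
j→6, i→7; i≥j, return j=6. v = 5 5 5 5 5 5 5 6 6 6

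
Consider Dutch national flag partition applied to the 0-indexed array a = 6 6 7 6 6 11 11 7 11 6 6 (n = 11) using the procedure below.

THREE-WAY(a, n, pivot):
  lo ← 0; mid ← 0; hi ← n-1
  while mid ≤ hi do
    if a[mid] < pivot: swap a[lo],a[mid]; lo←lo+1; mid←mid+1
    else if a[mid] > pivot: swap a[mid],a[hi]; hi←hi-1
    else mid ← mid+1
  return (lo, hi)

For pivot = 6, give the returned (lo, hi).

(0, 5)

lo=0 mid=0 hi=10
6=6: mid=1
6=6: mid=2
7>6: swap(2,10), hi=9 ⇒ 6 6 6 6 6 11 11 7 11 6 7
6=6: mid=3
6=6: mid=4
6=6: mid=5
11>6: swap(5,9), hi=8 ⇒ 6 6 6 6 6 6 11 7 11 11 7
6=6: mid=6
11>6: swap(6,8), hi=7 ⇒ 6 6 6 6 6 6 11 7 11 11 7
11>6: swap(6,7), hi=6 ⇒ 6 6 6 6 6 6 7 11 11 11 7
7>6: swap(6,6), hi=5 ⇒ 6 6 6 6 6 6 7 11 11 11 7
done. lo=0 hi=5; a=6 6 6 6 6 6 7 11 11 11 7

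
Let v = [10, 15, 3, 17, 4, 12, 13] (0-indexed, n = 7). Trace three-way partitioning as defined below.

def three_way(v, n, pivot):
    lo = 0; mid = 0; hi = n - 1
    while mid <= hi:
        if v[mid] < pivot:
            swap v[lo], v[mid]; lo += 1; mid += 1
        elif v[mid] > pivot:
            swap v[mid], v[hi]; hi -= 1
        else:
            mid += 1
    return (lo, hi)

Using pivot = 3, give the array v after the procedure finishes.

[3, 15, 17, 4, 12, 13, 10]

pivot = 3; lo=0, mid=0, hi=6
v[mid]=10>3: swap v[0],v[6]; hi=5 → [13, 15, 3, 17, 4, 12, 10]
v[mid]=13>3: swap v[0],v[5]; hi=4 → [12, 15, 3, 17, 4, 13, 10]
v[mid]=12>3: swap v[0],v[4]; hi=3 → [4, 15, 3, 17, 12, 13, 10]
v[mid]=4>3: swap v[0],v[3]; hi=2 → [17, 15, 3, 4, 12, 13, 10]
v[mid]=17>3: swap v[0],v[2]; hi=1 → [3, 15, 17, 4, 12, 13, 10]
v[mid]=3=3: mid=1
v[mid]=15>3: swap v[1],v[1]; hi=0 → [3, 15, 17, 4, 12, 13, 10]
end: lo=0, hi=0; v = [3, 15, 17, 4, 12, 13, 10]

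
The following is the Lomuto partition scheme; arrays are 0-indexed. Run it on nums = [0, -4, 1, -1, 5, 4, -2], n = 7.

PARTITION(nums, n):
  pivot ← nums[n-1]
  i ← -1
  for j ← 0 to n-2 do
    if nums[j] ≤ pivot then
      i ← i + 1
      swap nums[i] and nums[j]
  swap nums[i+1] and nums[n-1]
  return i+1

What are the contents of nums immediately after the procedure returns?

pivot = nums[6] = -2; i = -1
j=0: nums[0]=0 > -2 → no swap
j=1: nums[1]=-4 ≤ -2 → i=0, swap nums[0],nums[1] → [-4, 0, 1, -1, 5, 4, -2]
j=2: nums[2]=1 > -2 → no swap
j=3: nums[3]=-1 > -2 → no swap
j=4: nums[4]=5 > -2 → no swap
j=5: nums[5]=4 > -2 → no swap
final swap nums[1],nums[6] → [-4, -2, 1, -1, 5, 4, 0]; return 1

[-4, -2, 1, -1, 5, 4, 0]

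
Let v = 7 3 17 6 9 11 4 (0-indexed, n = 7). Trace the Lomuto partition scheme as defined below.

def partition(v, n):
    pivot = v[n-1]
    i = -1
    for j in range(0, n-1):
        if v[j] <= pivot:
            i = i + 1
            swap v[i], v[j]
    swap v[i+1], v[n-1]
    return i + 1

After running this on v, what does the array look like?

3 4 17 6 9 11 7

pivot = v[6] = 4; i = -1
j=0: v[0]=7 > 4 → no swap
j=1: v[1]=3 ≤ 4 → i=0, swap v[0],v[1] → 3 7 17 6 9 11 4
j=2: v[2]=17 > 4 → no swap
j=3: v[3]=6 > 4 → no swap
j=4: v[4]=9 > 4 → no swap
j=5: v[5]=11 > 4 → no swap
final swap v[1],v[6] → 3 4 17 6 9 11 7; return 1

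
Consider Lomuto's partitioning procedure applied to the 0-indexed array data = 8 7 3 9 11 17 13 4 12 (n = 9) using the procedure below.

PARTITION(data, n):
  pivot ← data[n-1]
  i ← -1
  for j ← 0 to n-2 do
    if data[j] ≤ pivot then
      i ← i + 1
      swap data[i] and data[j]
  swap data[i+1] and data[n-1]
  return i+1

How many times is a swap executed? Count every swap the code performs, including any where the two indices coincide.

pivot = data[8] = 12; i = -1
j=0: data[0]=8 ≤ 12 → i=0, swap data[0],data[0] (no change) → 8 7 3 9 11 17 13 4 12
j=1: data[1]=7 ≤ 12 → i=1, swap data[1],data[1] (no change) → 8 7 3 9 11 17 13 4 12
j=2: data[2]=3 ≤ 12 → i=2, swap data[2],data[2] (no change) → 8 7 3 9 11 17 13 4 12
j=3: data[3]=9 ≤ 12 → i=3, swap data[3],data[3] (no change) → 8 7 3 9 11 17 13 4 12
j=4: data[4]=11 ≤ 12 → i=4, swap data[4],data[4] (no change) → 8 7 3 9 11 17 13 4 12
j=5: data[5]=17 > 12 → no swap
j=6: data[6]=13 > 12 → no swap
j=7: data[7]=4 ≤ 12 → i=5, swap data[5],data[7] → 8 7 3 9 11 4 13 17 12
final swap data[6],data[8] → 8 7 3 9 11 4 12 17 13; return 6

7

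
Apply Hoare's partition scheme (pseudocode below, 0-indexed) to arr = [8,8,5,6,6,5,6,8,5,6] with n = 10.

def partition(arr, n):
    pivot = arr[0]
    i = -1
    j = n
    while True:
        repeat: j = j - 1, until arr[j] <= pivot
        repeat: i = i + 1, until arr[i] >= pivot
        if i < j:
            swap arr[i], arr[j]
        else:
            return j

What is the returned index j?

7

pivot = arr[0] = 8; i = -1, j = 10
j→9 (arr[9]=6≤8), i→0 (arr[0]=8≥8); i<j, swap → [6,8,5,6,6,5,6,8,5,8]
j→8 (arr[8]=5≤8), i→1 (arr[1]=8≥8); i<j, swap → [6,5,5,6,6,5,6,8,8,8]
j→7, i→7; i≥j, return j=7. arr = [6,5,5,6,6,5,6,8,8,8]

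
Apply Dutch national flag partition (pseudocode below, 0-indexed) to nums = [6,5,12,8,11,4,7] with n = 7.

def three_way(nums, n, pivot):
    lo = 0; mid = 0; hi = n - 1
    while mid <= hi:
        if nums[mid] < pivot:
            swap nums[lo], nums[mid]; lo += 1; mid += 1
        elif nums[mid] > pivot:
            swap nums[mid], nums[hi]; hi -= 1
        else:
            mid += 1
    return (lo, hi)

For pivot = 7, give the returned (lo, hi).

(3, 3)

pivot = 7; lo=0, mid=0, hi=6
nums[mid]=6<7: swap nums[0],nums[0]; lo=1,mid=1 → [6,5,12,8,11,4,7]
nums[mid]=5<7: swap nums[1],nums[1]; lo=2,mid=2 → [6,5,12,8,11,4,7]
nums[mid]=12>7: swap nums[2],nums[6]; hi=5 → [6,5,7,8,11,4,12]
nums[mid]=7=7: mid=3
nums[mid]=8>7: swap nums[3],nums[5]; hi=4 → [6,5,7,4,11,8,12]
nums[mid]=4<7: swap nums[2],nums[3]; lo=3,mid=4 → [6,5,4,7,11,8,12]
nums[mid]=11>7: swap nums[4],nums[4]; hi=3 → [6,5,4,7,11,8,12]
end: lo=3, hi=3; nums = [6,5,4,7,11,8,12]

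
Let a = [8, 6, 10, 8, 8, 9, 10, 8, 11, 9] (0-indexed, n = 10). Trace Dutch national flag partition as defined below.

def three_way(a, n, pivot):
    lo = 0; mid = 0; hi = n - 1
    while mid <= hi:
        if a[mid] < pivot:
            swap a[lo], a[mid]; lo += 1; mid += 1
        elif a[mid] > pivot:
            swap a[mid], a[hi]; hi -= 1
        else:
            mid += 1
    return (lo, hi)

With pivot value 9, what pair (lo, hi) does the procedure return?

lo=0 mid=0 hi=9
8<9: swap(0,0), lo=1 mid=1 ⇒ [8, 6, 10, 8, 8, 9, 10, 8, 11, 9]
6<9: swap(1,1), lo=2 mid=2 ⇒ [8, 6, 10, 8, 8, 9, 10, 8, 11, 9]
10>9: swap(2,9), hi=8 ⇒ [8, 6, 9, 8, 8, 9, 10, 8, 11, 10]
9=9: mid=3
8<9: swap(2,3), lo=3 mid=4 ⇒ [8, 6, 8, 9, 8, 9, 10, 8, 11, 10]
8<9: swap(3,4), lo=4 mid=5 ⇒ [8, 6, 8, 8, 9, 9, 10, 8, 11, 10]
9=9: mid=6
10>9: swap(6,8), hi=7 ⇒ [8, 6, 8, 8, 9, 9, 11, 8, 10, 10]
11>9: swap(6,7), hi=6 ⇒ [8, 6, 8, 8, 9, 9, 8, 11, 10, 10]
8<9: swap(4,6), lo=5 mid=7 ⇒ [8, 6, 8, 8, 8, 9, 9, 11, 10, 10]
done. lo=5 hi=6; a=[8, 6, 8, 8, 8, 9, 9, 11, 10, 10]

(5, 6)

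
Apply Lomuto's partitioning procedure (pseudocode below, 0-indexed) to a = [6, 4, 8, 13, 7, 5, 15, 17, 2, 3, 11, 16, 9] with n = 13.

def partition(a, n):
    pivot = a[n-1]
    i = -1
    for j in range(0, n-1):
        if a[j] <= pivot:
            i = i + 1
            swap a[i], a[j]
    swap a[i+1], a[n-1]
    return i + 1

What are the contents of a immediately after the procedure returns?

[6, 4, 8, 7, 5, 2, 3, 9, 13, 15, 11, 16, 17]

pivot = a[12] = 9; i = -1
j=0: a[0]=6 ≤ 9 → i=0, swap a[0],a[0] (no change) → [6, 4, 8, 13, 7, 5, 15, 17, 2, 3, 11, 16, 9]
j=1: a[1]=4 ≤ 9 → i=1, swap a[1],a[1] (no change) → [6, 4, 8, 13, 7, 5, 15, 17, 2, 3, 11, 16, 9]
j=2: a[2]=8 ≤ 9 → i=2, swap a[2],a[2] (no change) → [6, 4, 8, 13, 7, 5, 15, 17, 2, 3, 11, 16, 9]
j=3: a[3]=13 > 9 → no swap
j=4: a[4]=7 ≤ 9 → i=3, swap a[3],a[4] → [6, 4, 8, 7, 13, 5, 15, 17, 2, 3, 11, 16, 9]
j=5: a[5]=5 ≤ 9 → i=4, swap a[4],a[5] → [6, 4, 8, 7, 5, 13, 15, 17, 2, 3, 11, 16, 9]
j=6: a[6]=15 > 9 → no swap
j=7: a[7]=17 > 9 → no swap
j=8: a[8]=2 ≤ 9 → i=5, swap a[5],a[8] → [6, 4, 8, 7, 5, 2, 15, 17, 13, 3, 11, 16, 9]
j=9: a[9]=3 ≤ 9 → i=6, swap a[6],a[9] → [6, 4, 8, 7, 5, 2, 3, 17, 13, 15, 11, 16, 9]
j=10: a[10]=11 > 9 → no swap
j=11: a[11]=16 > 9 → no swap
final swap a[7],a[12] → [6, 4, 8, 7, 5, 2, 3, 9, 13, 15, 11, 16, 17]; return 7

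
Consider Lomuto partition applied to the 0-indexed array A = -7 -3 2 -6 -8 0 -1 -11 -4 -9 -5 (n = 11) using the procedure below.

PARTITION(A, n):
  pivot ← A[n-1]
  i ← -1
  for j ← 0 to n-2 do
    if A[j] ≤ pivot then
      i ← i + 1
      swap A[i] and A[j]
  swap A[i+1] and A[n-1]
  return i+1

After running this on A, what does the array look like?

pivot=-5, i=-1
j=0: -7≤-5, i=0, swap(0,0) ⇒ -7 -3 2 -6 -8 0 -1 -11 -4 -9 -5
j=1: -3>-5, skip
j=2: 2>-5, skip
j=3: -6≤-5, i=1, swap(1,3) ⇒ -7 -6 2 -3 -8 0 -1 -11 -4 -9 -5
j=4: -8≤-5, i=2, swap(2,4) ⇒ -7 -6 -8 -3 2 0 -1 -11 -4 -9 -5
j=5: 0>-5, skip
j=6: -1>-5, skip
j=7: -11≤-5, i=3, swap(3,7) ⇒ -7 -6 -8 -11 2 0 -1 -3 -4 -9 -5
j=8: -4>-5, skip
j=9: -9≤-5, i=4, swap(4,9) ⇒ -7 -6 -8 -11 -9 0 -1 -3 -4 2 -5
swap(5,10) ⇒ -7 -6 -8 -11 -9 -5 -1 -3 -4 2 0; return 5

-7 -6 -8 -11 -9 -5 -1 -3 -4 2 0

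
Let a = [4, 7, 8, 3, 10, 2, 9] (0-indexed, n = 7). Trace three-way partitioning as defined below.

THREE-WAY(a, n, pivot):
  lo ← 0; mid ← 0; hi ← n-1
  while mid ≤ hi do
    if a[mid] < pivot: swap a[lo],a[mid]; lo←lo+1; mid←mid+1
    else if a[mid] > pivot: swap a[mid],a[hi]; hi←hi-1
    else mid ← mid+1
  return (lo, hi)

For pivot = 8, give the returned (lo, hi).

lo=0 mid=0 hi=6
4<8: swap(0,0), lo=1 mid=1 ⇒ [4, 7, 8, 3, 10, 2, 9]
7<8: swap(1,1), lo=2 mid=2 ⇒ [4, 7, 8, 3, 10, 2, 9]
8=8: mid=3
3<8: swap(2,3), lo=3 mid=4 ⇒ [4, 7, 3, 8, 10, 2, 9]
10>8: swap(4,6), hi=5 ⇒ [4, 7, 3, 8, 9, 2, 10]
9>8: swap(4,5), hi=4 ⇒ [4, 7, 3, 8, 2, 9, 10]
2<8: swap(3,4), lo=4 mid=5 ⇒ [4, 7, 3, 2, 8, 9, 10]
done. lo=4 hi=4; a=[4, 7, 3, 2, 8, 9, 10]

(4, 4)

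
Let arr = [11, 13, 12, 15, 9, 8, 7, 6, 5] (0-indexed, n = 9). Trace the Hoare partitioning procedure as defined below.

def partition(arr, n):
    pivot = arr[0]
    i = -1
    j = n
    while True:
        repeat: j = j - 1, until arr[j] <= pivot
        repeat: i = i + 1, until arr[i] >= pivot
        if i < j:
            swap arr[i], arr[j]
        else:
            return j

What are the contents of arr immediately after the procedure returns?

pivot=11
j stops at 8 (5), i stops at 0 (11); swap ⇒ [5, 13, 12, 15, 9, 8, 7, 6, 11]
j stops at 7 (6), i stops at 1 (13); swap ⇒ [5, 6, 12, 15, 9, 8, 7, 13, 11]
j stops at 6 (7), i stops at 2 (12); swap ⇒ [5, 6, 7, 15, 9, 8, 12, 13, 11]
j stops at 5 (8), i stops at 3 (15); swap ⇒ [5, 6, 7, 8, 9, 15, 12, 13, 11]
j stops at 4, i stops at 5; i≥j ⇒ return 4. arr=[5, 6, 7, 8, 9, 15, 12, 13, 11]

[5, 6, 7, 8, 9, 15, 12, 13, 11]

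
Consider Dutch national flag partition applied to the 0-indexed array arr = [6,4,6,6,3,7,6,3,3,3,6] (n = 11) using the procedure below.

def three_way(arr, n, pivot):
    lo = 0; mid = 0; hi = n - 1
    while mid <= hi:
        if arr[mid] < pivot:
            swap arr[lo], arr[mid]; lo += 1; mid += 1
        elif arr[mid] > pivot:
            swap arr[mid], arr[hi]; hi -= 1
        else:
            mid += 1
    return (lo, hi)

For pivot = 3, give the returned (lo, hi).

lo=0 mid=0 hi=10
6>3: swap(0,10), hi=9 ⇒ [6,4,6,6,3,7,6,3,3,3,6]
6>3: swap(0,9), hi=8 ⇒ [3,4,6,6,3,7,6,3,3,6,6]
3=3: mid=1
4>3: swap(1,8), hi=7 ⇒ [3,3,6,6,3,7,6,3,4,6,6]
3=3: mid=2
6>3: swap(2,7), hi=6 ⇒ [3,3,3,6,3,7,6,6,4,6,6]
3=3: mid=3
6>3: swap(3,6), hi=5 ⇒ [3,3,3,6,3,7,6,6,4,6,6]
6>3: swap(3,5), hi=4 ⇒ [3,3,3,7,3,6,6,6,4,6,6]
7>3: swap(3,4), hi=3 ⇒ [3,3,3,3,7,6,6,6,4,6,6]
3=3: mid=4
done. lo=0 hi=3; arr=[3,3,3,3,7,6,6,6,4,6,6]

(0, 3)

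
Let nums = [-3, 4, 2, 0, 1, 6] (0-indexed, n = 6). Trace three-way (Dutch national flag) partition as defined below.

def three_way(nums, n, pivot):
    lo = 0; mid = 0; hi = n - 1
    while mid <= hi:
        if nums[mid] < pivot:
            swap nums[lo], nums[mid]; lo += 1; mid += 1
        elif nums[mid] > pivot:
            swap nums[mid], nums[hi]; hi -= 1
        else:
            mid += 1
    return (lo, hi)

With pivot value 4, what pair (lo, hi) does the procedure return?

(4, 4)

pivot = 4; lo=0, mid=0, hi=5
nums[mid]=-3<4: swap nums[0],nums[0]; lo=1,mid=1 → [-3, 4, 2, 0, 1, 6]
nums[mid]=4=4: mid=2
nums[mid]=2<4: swap nums[1],nums[2]; lo=2,mid=3 → [-3, 2, 4, 0, 1, 6]
nums[mid]=0<4: swap nums[2],nums[3]; lo=3,mid=4 → [-3, 2, 0, 4, 1, 6]
nums[mid]=1<4: swap nums[3],nums[4]; lo=4,mid=5 → [-3, 2, 0, 1, 4, 6]
nums[mid]=6>4: swap nums[5],nums[5]; hi=4 → [-3, 2, 0, 1, 4, 6]
end: lo=4, hi=4; nums = [-3, 2, 0, 1, 4, 6]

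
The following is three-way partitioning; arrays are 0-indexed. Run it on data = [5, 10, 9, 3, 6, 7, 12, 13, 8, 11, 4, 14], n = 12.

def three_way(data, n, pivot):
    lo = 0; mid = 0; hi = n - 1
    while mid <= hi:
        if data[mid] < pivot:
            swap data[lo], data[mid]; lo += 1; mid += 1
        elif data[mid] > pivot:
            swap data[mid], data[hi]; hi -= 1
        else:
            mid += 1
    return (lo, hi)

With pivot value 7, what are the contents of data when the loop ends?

pivot = 7; lo=0, mid=0, hi=11
data[mid]=5<7: swap data[0],data[0]; lo=1,mid=1 → [5, 10, 9, 3, 6, 7, 12, 13, 8, 11, 4, 14]
data[mid]=10>7: swap data[1],data[11]; hi=10 → [5, 14, 9, 3, 6, 7, 12, 13, 8, 11, 4, 10]
data[mid]=14>7: swap data[1],data[10]; hi=9 → [5, 4, 9, 3, 6, 7, 12, 13, 8, 11, 14, 10]
data[mid]=4<7: swap data[1],data[1]; lo=2,mid=2 → [5, 4, 9, 3, 6, 7, 12, 13, 8, 11, 14, 10]
data[mid]=9>7: swap data[2],data[9]; hi=8 → [5, 4, 11, 3, 6, 7, 12, 13, 8, 9, 14, 10]
data[mid]=11>7: swap data[2],data[8]; hi=7 → [5, 4, 8, 3, 6, 7, 12, 13, 11, 9, 14, 10]
data[mid]=8>7: swap data[2],data[7]; hi=6 → [5, 4, 13, 3, 6, 7, 12, 8, 11, 9, 14, 10]
data[mid]=13>7: swap data[2],data[6]; hi=5 → [5, 4, 12, 3, 6, 7, 13, 8, 11, 9, 14, 10]
data[mid]=12>7: swap data[2],data[5]; hi=4 → [5, 4, 7, 3, 6, 12, 13, 8, 11, 9, 14, 10]
data[mid]=7=7: mid=3
data[mid]=3<7: swap data[2],data[3]; lo=3,mid=4 → [5, 4, 3, 7, 6, 12, 13, 8, 11, 9, 14, 10]
data[mid]=6<7: swap data[3],data[4]; lo=4,mid=5 → [5, 4, 3, 6, 7, 12, 13, 8, 11, 9, 14, 10]
end: lo=4, hi=4; data = [5, 4, 3, 6, 7, 12, 13, 8, 11, 9, 14, 10]

[5, 4, 3, 6, 7, 12, 13, 8, 11, 9, 14, 10]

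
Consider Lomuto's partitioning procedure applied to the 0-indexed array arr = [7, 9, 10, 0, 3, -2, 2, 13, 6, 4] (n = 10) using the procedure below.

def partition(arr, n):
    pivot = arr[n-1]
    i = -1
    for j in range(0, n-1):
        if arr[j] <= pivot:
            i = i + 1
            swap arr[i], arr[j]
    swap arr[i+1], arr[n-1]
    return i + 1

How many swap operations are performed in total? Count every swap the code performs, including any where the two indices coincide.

pivot = arr[9] = 4; i = -1
j=0: arr[0]=7 > 4 → no swap
j=1: arr[1]=9 > 4 → no swap
j=2: arr[2]=10 > 4 → no swap
j=3: arr[3]=0 ≤ 4 → i=0, swap arr[0],arr[3] → [0, 9, 10, 7, 3, -2, 2, 13, 6, 4]
j=4: arr[4]=3 ≤ 4 → i=1, swap arr[1],arr[4] → [0, 3, 10, 7, 9, -2, 2, 13, 6, 4]
j=5: arr[5]=-2 ≤ 4 → i=2, swap arr[2],arr[5] → [0, 3, -2, 7, 9, 10, 2, 13, 6, 4]
j=6: arr[6]=2 ≤ 4 → i=3, swap arr[3],arr[6] → [0, 3, -2, 2, 9, 10, 7, 13, 6, 4]
j=7: arr[7]=13 > 4 → no swap
j=8: arr[8]=6 > 4 → no swap
final swap arr[4],arr[9] → [0, 3, -2, 2, 4, 10, 7, 13, 6, 9]; return 4

5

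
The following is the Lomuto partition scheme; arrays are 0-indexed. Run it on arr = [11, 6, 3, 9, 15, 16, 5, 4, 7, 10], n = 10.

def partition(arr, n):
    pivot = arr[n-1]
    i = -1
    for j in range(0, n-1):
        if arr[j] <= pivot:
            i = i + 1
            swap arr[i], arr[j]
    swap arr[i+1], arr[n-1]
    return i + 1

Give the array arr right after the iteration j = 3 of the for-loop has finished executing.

pivot=10, i=-1
j=0: 11>10, skip
j=1: 6≤10, i=0, swap(0,1) ⇒ [6, 11, 3, 9, 15, 16, 5, 4, 7, 10]
j=2: 3≤10, i=1, swap(1,2) ⇒ [6, 3, 11, 9, 15, 16, 5, 4, 7, 10]
j=3: 9≤10, i=2, swap(2,3) ⇒ [6, 3, 9, 11, 15, 16, 5, 4, 7, 10]
(after j=3) arr = [6, 3, 9, 11, 15, 16, 5, 4, 7, 10]

[6, 3, 9, 11, 15, 16, 5, 4, 7, 10]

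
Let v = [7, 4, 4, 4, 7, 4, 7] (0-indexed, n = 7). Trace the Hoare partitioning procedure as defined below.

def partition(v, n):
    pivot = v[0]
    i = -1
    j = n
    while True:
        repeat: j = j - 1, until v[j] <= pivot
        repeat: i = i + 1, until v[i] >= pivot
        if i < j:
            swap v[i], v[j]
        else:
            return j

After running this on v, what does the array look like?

pivot=7
j stops at 6 (7), i stops at 0 (7); swap ⇒ [7, 4, 4, 4, 7, 4, 7]
j stops at 5 (4), i stops at 4 (7); swap ⇒ [7, 4, 4, 4, 4, 7, 7]
j stops at 4, i stops at 5; i≥j ⇒ return 4. v=[7, 4, 4, 4, 4, 7, 7]

[7, 4, 4, 4, 4, 7, 7]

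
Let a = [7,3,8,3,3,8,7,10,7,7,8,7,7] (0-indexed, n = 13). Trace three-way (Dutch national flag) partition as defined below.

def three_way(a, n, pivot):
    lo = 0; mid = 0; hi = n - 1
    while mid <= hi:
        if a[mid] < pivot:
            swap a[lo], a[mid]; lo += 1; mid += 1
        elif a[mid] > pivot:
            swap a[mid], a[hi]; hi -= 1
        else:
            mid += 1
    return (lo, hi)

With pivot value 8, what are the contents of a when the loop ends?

[7,3,3,3,7,7,7,7,7,8,8,8,10]

lo=0 mid=0 hi=12
7<8: swap(0,0), lo=1 mid=1 ⇒ [7,3,8,3,3,8,7,10,7,7,8,7,7]
3<8: swap(1,1), lo=2 mid=2 ⇒ [7,3,8,3,3,8,7,10,7,7,8,7,7]
8=8: mid=3
3<8: swap(2,3), lo=3 mid=4 ⇒ [7,3,3,8,3,8,7,10,7,7,8,7,7]
3<8: swap(3,4), lo=4 mid=5 ⇒ [7,3,3,3,8,8,7,10,7,7,8,7,7]
8=8: mid=6
7<8: swap(4,6), lo=5 mid=7 ⇒ [7,3,3,3,7,8,8,10,7,7,8,7,7]
10>8: swap(7,12), hi=11 ⇒ [7,3,3,3,7,8,8,7,7,7,8,7,10]
7<8: swap(5,7), lo=6 mid=8 ⇒ [7,3,3,3,7,7,8,8,7,7,8,7,10]
7<8: swap(6,8), lo=7 mid=9 ⇒ [7,3,3,3,7,7,7,8,8,7,8,7,10]
7<8: swap(7,9), lo=8 mid=10 ⇒ [7,3,3,3,7,7,7,7,8,8,8,7,10]
8=8: mid=11
7<8: swap(8,11), lo=9 mid=12 ⇒ [7,3,3,3,7,7,7,7,7,8,8,8,10]
done. lo=9 hi=11; a=[7,3,3,3,7,7,7,7,7,8,8,8,10]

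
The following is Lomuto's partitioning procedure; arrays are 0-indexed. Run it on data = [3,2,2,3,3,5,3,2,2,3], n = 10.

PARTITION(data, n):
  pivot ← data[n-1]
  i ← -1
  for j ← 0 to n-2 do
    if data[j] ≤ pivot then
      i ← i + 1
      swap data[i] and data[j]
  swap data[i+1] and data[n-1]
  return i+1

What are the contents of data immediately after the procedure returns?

[3,2,2,3,3,3,2,2,3,5]

pivot = data[9] = 3; i = -1
j=0: data[0]=3 ≤ 3 → i=0, swap data[0],data[0] (no change) → [3,2,2,3,3,5,3,2,2,3]
j=1: data[1]=2 ≤ 3 → i=1, swap data[1],data[1] (no change) → [3,2,2,3,3,5,3,2,2,3]
j=2: data[2]=2 ≤ 3 → i=2, swap data[2],data[2] (no change) → [3,2,2,3,3,5,3,2,2,3]
j=3: data[3]=3 ≤ 3 → i=3, swap data[3],data[3] (no change) → [3,2,2,3,3,5,3,2,2,3]
j=4: data[4]=3 ≤ 3 → i=4, swap data[4],data[4] (no change) → [3,2,2,3,3,5,3,2,2,3]
j=5: data[5]=5 > 3 → no swap
j=6: data[6]=3 ≤ 3 → i=5, swap data[5],data[6] → [3,2,2,3,3,3,5,2,2,3]
j=7: data[7]=2 ≤ 3 → i=6, swap data[6],data[7] → [3,2,2,3,3,3,2,5,2,3]
j=8: data[8]=2 ≤ 3 → i=7, swap data[7],data[8] → [3,2,2,3,3,3,2,2,5,3]
final swap data[8],data[9] → [3,2,2,3,3,3,2,2,3,5]; return 8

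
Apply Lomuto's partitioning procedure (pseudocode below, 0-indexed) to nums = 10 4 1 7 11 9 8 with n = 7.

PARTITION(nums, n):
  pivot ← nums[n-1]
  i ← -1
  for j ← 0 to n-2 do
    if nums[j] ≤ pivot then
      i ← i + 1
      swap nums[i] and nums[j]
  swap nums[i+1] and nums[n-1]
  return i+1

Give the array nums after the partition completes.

4 1 7 8 11 9 10

pivot = nums[6] = 8; i = -1
j=0: nums[0]=10 > 8 → no swap
j=1: nums[1]=4 ≤ 8 → i=0, swap nums[0],nums[1] → 4 10 1 7 11 9 8
j=2: nums[2]=1 ≤ 8 → i=1, swap nums[1],nums[2] → 4 1 10 7 11 9 8
j=3: nums[3]=7 ≤ 8 → i=2, swap nums[2],nums[3] → 4 1 7 10 11 9 8
j=4: nums[4]=11 > 8 → no swap
j=5: nums[5]=9 > 8 → no swap
final swap nums[3],nums[6] → 4 1 7 8 11 9 10; return 3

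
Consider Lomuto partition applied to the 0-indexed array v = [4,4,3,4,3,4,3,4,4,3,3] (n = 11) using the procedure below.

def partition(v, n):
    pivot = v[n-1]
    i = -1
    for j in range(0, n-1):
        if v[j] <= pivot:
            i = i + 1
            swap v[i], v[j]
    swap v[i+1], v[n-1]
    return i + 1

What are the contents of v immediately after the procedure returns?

[3,3,3,3,3,4,4,4,4,4,4]

pivot = v[10] = 3; i = -1
j=0: v[0]=4 > 3 → no swap
j=1: v[1]=4 > 3 → no swap
j=2: v[2]=3 ≤ 3 → i=0, swap v[0],v[2] → [3,4,4,4,3,4,3,4,4,3,3]
j=3: v[3]=4 > 3 → no swap
j=4: v[4]=3 ≤ 3 → i=1, swap v[1],v[4] → [3,3,4,4,4,4,3,4,4,3,3]
j=5: v[5]=4 > 3 → no swap
j=6: v[6]=3 ≤ 3 → i=2, swap v[2],v[6] → [3,3,3,4,4,4,4,4,4,3,3]
j=7: v[7]=4 > 3 → no swap
j=8: v[8]=4 > 3 → no swap
j=9: v[9]=3 ≤ 3 → i=3, swap v[3],v[9] → [3,3,3,3,4,4,4,4,4,4,3]
final swap v[4],v[10] → [3,3,3,3,3,4,4,4,4,4,4]; return 4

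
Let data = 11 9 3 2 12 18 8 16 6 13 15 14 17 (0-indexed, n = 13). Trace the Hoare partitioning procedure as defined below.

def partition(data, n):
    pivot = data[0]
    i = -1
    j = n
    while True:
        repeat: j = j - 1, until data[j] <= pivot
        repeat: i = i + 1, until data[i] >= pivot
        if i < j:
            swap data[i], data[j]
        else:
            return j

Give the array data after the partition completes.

pivot=11
j stops at 8 (6), i stops at 0 (11); swap ⇒ 6 9 3 2 12 18 8 16 11 13 15 14 17
j stops at 6 (8), i stops at 4 (12); swap ⇒ 6 9 3 2 8 18 12 16 11 13 15 14 17
j stops at 4, i stops at 5; i≥j ⇒ return 4. data=6 9 3 2 8 18 12 16 11 13 15 14 17

6 9 3 2 8 18 12 16 11 13 15 14 17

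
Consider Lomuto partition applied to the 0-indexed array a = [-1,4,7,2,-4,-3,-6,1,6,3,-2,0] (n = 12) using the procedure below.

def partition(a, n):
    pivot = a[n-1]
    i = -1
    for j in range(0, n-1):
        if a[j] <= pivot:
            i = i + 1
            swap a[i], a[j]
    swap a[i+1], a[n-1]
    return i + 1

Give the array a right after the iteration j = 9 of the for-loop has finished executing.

pivot = a[11] = 0; i = -1
j=0: a[0]=-1 ≤ 0 → i=0, swap a[0],a[0] (no change) → [-1,4,7,2,-4,-3,-6,1,6,3,-2,0]
j=1: a[1]=4 > 0 → no swap
j=2: a[2]=7 > 0 → no swap
j=3: a[3]=2 > 0 → no swap
j=4: a[4]=-4 ≤ 0 → i=1, swap a[1],a[4] → [-1,-4,7,2,4,-3,-6,1,6,3,-2,0]
j=5: a[5]=-3 ≤ 0 → i=2, swap a[2],a[5] → [-1,-4,-3,2,4,7,-6,1,6,3,-2,0]
j=6: a[6]=-6 ≤ 0 → i=3, swap a[3],a[6] → [-1,-4,-3,-6,4,7,2,1,6,3,-2,0]
j=7: a[7]=1 > 0 → no swap
j=8: a[8]=6 > 0 → no swap
j=9: a[9]=3 > 0 → no swap
(after j=9) a = [-1,-4,-3,-6,4,7,2,1,6,3,-2,0]

[-1,-4,-3,-6,4,7,2,1,6,3,-2,0]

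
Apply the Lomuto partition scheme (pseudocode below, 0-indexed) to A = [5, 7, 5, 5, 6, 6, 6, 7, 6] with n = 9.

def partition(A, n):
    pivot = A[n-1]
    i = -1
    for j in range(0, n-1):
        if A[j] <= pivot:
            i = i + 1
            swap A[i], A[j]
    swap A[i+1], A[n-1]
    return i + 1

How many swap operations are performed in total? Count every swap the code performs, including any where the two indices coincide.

pivot=6, i=-1
j=0: 5≤6, i=0, swap(0,0) ⇒ [5, 7, 5, 5, 6, 6, 6, 7, 6]
j=1: 7>6, skip
j=2: 5≤6, i=1, swap(1,2) ⇒ [5, 5, 7, 5, 6, 6, 6, 7, 6]
j=3: 5≤6, i=2, swap(2,3) ⇒ [5, 5, 5, 7, 6, 6, 6, 7, 6]
j=4: 6≤6, i=3, swap(3,4) ⇒ [5, 5, 5, 6, 7, 6, 6, 7, 6]
j=5: 6≤6, i=4, swap(4,5) ⇒ [5, 5, 5, 6, 6, 7, 6, 7, 6]
j=6: 6≤6, i=5, swap(5,6) ⇒ [5, 5, 5, 6, 6, 6, 7, 7, 6]
j=7: 7>6, skip
swap(6,8) ⇒ [5, 5, 5, 6, 6, 6, 6, 7, 7]; return 6

7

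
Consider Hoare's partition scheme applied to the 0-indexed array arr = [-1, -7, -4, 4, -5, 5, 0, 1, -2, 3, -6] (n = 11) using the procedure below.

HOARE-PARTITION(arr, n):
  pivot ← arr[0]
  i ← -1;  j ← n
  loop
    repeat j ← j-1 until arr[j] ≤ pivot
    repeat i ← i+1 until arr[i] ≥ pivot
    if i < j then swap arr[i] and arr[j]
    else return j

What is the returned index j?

pivot = arr[0] = -1; i = -1, j = 11
j→10 (arr[10]=-6≤-1), i→0 (arr[0]=-1≥-1); i<j, swap → [-6, -7, -4, 4, -5, 5, 0, 1, -2, 3, -1]
j→8 (arr[8]=-2≤-1), i→3 (arr[3]=4≥-1); i<j, swap → [-6, -7, -4, -2, -5, 5, 0, 1, 4, 3, -1]
j→4, i→5; i≥j, return j=4. arr = [-6, -7, -4, -2, -5, 5, 0, 1, 4, 3, -1]

4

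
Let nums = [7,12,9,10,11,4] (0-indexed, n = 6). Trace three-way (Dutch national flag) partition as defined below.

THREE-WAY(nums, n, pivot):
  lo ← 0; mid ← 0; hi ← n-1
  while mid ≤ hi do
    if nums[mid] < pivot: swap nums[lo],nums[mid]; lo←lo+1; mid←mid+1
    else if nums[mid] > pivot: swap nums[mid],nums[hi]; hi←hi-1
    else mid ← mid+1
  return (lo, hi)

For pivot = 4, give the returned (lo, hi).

(0, 0)

lo=0 mid=0 hi=5
7>4: swap(0,5), hi=4 ⇒ [4,12,9,10,11,7]
4=4: mid=1
12>4: swap(1,4), hi=3 ⇒ [4,11,9,10,12,7]
11>4: swap(1,3), hi=2 ⇒ [4,10,9,11,12,7]
10>4: swap(1,2), hi=1 ⇒ [4,9,10,11,12,7]
9>4: swap(1,1), hi=0 ⇒ [4,9,10,11,12,7]
done. lo=0 hi=0; nums=[4,9,10,11,12,7]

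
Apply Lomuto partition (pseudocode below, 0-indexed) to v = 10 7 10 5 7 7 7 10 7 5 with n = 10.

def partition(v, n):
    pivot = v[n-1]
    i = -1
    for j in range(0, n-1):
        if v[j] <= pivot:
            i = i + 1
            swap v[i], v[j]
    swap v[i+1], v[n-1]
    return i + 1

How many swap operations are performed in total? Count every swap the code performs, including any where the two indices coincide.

pivot=5, i=-1
j=0: 10>5, skip
j=1: 7>5, skip
j=2: 10>5, skip
j=3: 5≤5, i=0, swap(0,3) ⇒ 5 7 10 10 7 7 7 10 7 5
j=4: 7>5, skip
j=5: 7>5, skip
j=6: 7>5, skip
j=7: 10>5, skip
j=8: 7>5, skip
swap(1,9) ⇒ 5 5 10 10 7 7 7 10 7 7; return 1

2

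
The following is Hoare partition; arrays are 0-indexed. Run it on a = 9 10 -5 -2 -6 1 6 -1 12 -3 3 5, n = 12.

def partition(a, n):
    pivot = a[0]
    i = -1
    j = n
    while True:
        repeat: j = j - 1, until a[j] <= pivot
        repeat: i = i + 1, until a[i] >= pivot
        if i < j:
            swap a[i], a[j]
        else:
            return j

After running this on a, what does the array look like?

5 3 -5 -2 -6 1 6 -1 -3 12 10 9

pivot = a[0] = 9; i = -1, j = 12
j→11 (a[11]=5≤9), i→0 (a[0]=9≥9); i<j, swap → 5 10 -5 -2 -6 1 6 -1 12 -3 3 9
j→10 (a[10]=3≤9), i→1 (a[1]=10≥9); i<j, swap → 5 3 -5 -2 -6 1 6 -1 12 -3 10 9
j→9 (a[9]=-3≤9), i→8 (a[8]=12≥9); i<j, swap → 5 3 -5 -2 -6 1 6 -1 -3 12 10 9
j→8, i→9; i≥j, return j=8. a = 5 3 -5 -2 -6 1 6 -1 -3 12 10 9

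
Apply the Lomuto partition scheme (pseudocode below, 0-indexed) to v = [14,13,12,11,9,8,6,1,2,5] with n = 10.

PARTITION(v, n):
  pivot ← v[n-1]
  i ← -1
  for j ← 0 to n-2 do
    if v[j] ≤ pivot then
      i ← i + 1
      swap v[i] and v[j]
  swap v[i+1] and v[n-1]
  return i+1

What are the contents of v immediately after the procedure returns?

pivot = v[9] = 5; i = -1
j=0: v[0]=14 > 5 → no swap
j=1: v[1]=13 > 5 → no swap
j=2: v[2]=12 > 5 → no swap
j=3: v[3]=11 > 5 → no swap
j=4: v[4]=9 > 5 → no swap
j=5: v[5]=8 > 5 → no swap
j=6: v[6]=6 > 5 → no swap
j=7: v[7]=1 ≤ 5 → i=0, swap v[0],v[7] → [1,13,12,11,9,8,6,14,2,5]
j=8: v[8]=2 ≤ 5 → i=1, swap v[1],v[8] → [1,2,12,11,9,8,6,14,13,5]
final swap v[2],v[9] → [1,2,5,11,9,8,6,14,13,12]; return 2

[1,2,5,11,9,8,6,14,13,12]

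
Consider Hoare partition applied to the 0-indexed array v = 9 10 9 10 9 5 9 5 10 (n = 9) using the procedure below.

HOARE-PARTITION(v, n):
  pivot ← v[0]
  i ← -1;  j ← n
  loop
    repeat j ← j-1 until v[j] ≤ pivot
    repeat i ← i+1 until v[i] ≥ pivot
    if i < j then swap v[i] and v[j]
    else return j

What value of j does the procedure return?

3

pivot = v[0] = 9; i = -1, j = 9
j→7 (v[7]=5≤9), i→0 (v[0]=9≥9); i<j, swap → 5 10 9 10 9 5 9 9 10
j→6 (v[6]=9≤9), i→1 (v[1]=10≥9); i<j, swap → 5 9 9 10 9 5 10 9 10
j→5 (v[5]=5≤9), i→2 (v[2]=9≥9); i<j, swap → 5 9 5 10 9 9 10 9 10
j→4 (v[4]=9≤9), i→3 (v[3]=10≥9); i<j, swap → 5 9 5 9 10 9 10 9 10
j→3, i→4; i≥j, return j=3. v = 5 9 5 9 10 9 10 9 10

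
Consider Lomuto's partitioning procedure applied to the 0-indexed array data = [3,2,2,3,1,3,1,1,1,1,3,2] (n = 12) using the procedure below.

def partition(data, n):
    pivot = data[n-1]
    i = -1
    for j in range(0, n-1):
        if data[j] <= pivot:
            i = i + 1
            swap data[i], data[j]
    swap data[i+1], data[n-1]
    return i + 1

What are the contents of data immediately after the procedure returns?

pivot = data[11] = 2; i = -1
j=0: data[0]=3 > 2 → no swap
j=1: data[1]=2 ≤ 2 → i=0, swap data[0],data[1] → [2,3,2,3,1,3,1,1,1,1,3,2]
j=2: data[2]=2 ≤ 2 → i=1, swap data[1],data[2] → [2,2,3,3,1,3,1,1,1,1,3,2]
j=3: data[3]=3 > 2 → no swap
j=4: data[4]=1 ≤ 2 → i=2, swap data[2],data[4] → [2,2,1,3,3,3,1,1,1,1,3,2]
j=5: data[5]=3 > 2 → no swap
j=6: data[6]=1 ≤ 2 → i=3, swap data[3],data[6] → [2,2,1,1,3,3,3,1,1,1,3,2]
j=7: data[7]=1 ≤ 2 → i=4, swap data[4],data[7] → [2,2,1,1,1,3,3,3,1,1,3,2]
j=8: data[8]=1 ≤ 2 → i=5, swap data[5],data[8] → [2,2,1,1,1,1,3,3,3,1,3,2]
j=9: data[9]=1 ≤ 2 → i=6, swap data[6],data[9] → [2,2,1,1,1,1,1,3,3,3,3,2]
j=10: data[10]=3 > 2 → no swap
final swap data[7],data[11] → [2,2,1,1,1,1,1,2,3,3,3,3]; return 7

[2,2,1,1,1,1,1,2,3,3,3,3]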